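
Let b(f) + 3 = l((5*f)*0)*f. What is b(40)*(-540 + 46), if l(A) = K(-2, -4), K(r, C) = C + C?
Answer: 159562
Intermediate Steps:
K(r, C) = 2*C
l(A) = -8 (l(A) = 2*(-4) = -8)
b(f) = -3 - 8*f
b(40)*(-540 + 46) = (-3 - 8*40)*(-540 + 46) = (-3 - 320)*(-494) = -323*(-494) = 159562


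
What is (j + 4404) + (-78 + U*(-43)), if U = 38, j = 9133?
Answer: 11825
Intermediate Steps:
(j + 4404) + (-78 + U*(-43)) = (9133 + 4404) + (-78 + 38*(-43)) = 13537 + (-78 - 1634) = 13537 - 1712 = 11825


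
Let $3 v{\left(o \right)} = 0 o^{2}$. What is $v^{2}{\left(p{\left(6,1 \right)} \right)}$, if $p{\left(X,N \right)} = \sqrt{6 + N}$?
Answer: $0$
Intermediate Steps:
$v{\left(o \right)} = 0$ ($v{\left(o \right)} = \frac{0 o^{2}}{3} = \frac{1}{3} \cdot 0 = 0$)
$v^{2}{\left(p{\left(6,1 \right)} \right)} = 0^{2} = 0$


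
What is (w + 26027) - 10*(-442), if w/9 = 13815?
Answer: 154782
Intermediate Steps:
w = 124335 (w = 9*13815 = 124335)
(w + 26027) - 10*(-442) = (124335 + 26027) - 10*(-442) = 150362 + 4420 = 154782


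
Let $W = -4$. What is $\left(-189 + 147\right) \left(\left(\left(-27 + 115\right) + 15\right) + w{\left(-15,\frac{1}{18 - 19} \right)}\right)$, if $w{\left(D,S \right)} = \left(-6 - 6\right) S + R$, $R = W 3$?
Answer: $-4326$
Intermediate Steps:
$R = -12$ ($R = \left(-4\right) 3 = -12$)
$w{\left(D,S \right)} = -12 - 12 S$ ($w{\left(D,S \right)} = \left(-6 - 6\right) S - 12 = - 12 S - 12 = -12 - 12 S$)
$\left(-189 + 147\right) \left(\left(\left(-27 + 115\right) + 15\right) + w{\left(-15,\frac{1}{18 - 19} \right)}\right) = \left(-189 + 147\right) \left(\left(\left(-27 + 115\right) + 15\right) - \left(12 + \frac{12}{18 - 19}\right)\right) = - 42 \left(\left(88 + 15\right) - \left(12 + \frac{12}{-1}\right)\right) = - 42 \left(103 - 0\right) = - 42 \left(103 + \left(-12 + 12\right)\right) = - 42 \left(103 + 0\right) = \left(-42\right) 103 = -4326$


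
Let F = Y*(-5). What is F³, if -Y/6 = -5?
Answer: -3375000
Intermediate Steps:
Y = 30 (Y = -6*(-5) = 30)
F = -150 (F = 30*(-5) = -150)
F³ = (-150)³ = -3375000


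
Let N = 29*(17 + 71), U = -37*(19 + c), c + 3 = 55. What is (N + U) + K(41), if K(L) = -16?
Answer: -91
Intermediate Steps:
c = 52 (c = -3 + 55 = 52)
U = -2627 (U = -37*(19 + 52) = -37*71 = -2627)
N = 2552 (N = 29*88 = 2552)
(N + U) + K(41) = (2552 - 2627) - 16 = -75 - 16 = -91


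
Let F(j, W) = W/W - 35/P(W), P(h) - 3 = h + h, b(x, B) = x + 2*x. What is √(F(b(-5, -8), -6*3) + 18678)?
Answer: √20342586/33 ≈ 136.68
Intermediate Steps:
b(x, B) = 3*x
P(h) = 3 + 2*h (P(h) = 3 + (h + h) = 3 + 2*h)
F(j, W) = 1 - 35/(3 + 2*W) (F(j, W) = W/W - 35/(3 + 2*W) = 1 - 35/(3 + 2*W))
√(F(b(-5, -8), -6*3) + 18678) = √(2*(-16 - 6*3)/(3 + 2*(-6*3)) + 18678) = √(2*(-16 - 18)/(3 + 2*(-18)) + 18678) = √(2*(-34)/(3 - 36) + 18678) = √(2*(-34)/(-33) + 18678) = √(2*(-1/33)*(-34) + 18678) = √(68/33 + 18678) = √(616442/33) = √20342586/33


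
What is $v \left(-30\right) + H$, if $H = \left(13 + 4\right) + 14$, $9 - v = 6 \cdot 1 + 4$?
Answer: $61$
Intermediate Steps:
$v = -1$ ($v = 9 - \left(6 \cdot 1 + 4\right) = 9 - \left(6 + 4\right) = 9 - 10 = -1$)
$H = 31$ ($H = 17 + 14 = 31$)
$v \left(-30\right) + H = \left(-1\right) \left(-30\right) + 31 = 30 + 31 = 61$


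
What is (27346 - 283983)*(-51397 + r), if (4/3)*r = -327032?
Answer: 76136755427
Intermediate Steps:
r = -245274 (r = (¾)*(-327032) = -245274)
(27346 - 283983)*(-51397 + r) = (27346 - 283983)*(-51397 - 245274) = -256637*(-296671) = 76136755427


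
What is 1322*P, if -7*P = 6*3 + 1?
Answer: -25118/7 ≈ -3588.3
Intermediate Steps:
P = -19/7 (P = -(6*3 + 1)/7 = -(18 + 1)/7 = -⅐*19 = -19/7 ≈ -2.7143)
1322*P = 1322*(-19/7) = -25118/7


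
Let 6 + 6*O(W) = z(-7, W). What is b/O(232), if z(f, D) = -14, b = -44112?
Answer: 66168/5 ≈ 13234.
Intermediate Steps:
O(W) = -10/3 (O(W) = -1 + (1/6)*(-14) = -1 - 7/3 = -10/3)
b/O(232) = -44112/(-10/3) = -44112*(-3/10) = 66168/5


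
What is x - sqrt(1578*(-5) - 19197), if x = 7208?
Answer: 7208 - I*sqrt(27087) ≈ 7208.0 - 164.58*I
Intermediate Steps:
x - sqrt(1578*(-5) - 19197) = 7208 - sqrt(1578*(-5) - 19197) = 7208 - sqrt(-7890 - 19197) = 7208 - sqrt(-27087) = 7208 - I*sqrt(27087)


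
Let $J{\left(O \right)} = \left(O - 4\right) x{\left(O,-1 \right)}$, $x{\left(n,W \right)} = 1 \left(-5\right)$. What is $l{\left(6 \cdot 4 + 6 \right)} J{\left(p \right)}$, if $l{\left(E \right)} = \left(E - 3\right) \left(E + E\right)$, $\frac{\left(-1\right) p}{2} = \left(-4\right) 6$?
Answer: $-356400$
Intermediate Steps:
$p = 48$ ($p = - 2 \left(\left(-4\right) 6\right) = \left(-2\right) \left(-24\right) = 48$)
$l{\left(E \right)} = 2 E \left(-3 + E\right)$ ($l{\left(E \right)} = \left(-3 + E\right) 2 E = 2 E \left(-3 + E\right)$)
$x{\left(n,W \right)} = -5$
$J{\left(O \right)} = 20 - 5 O$ ($J{\left(O \right)} = \left(O - 4\right) \left(-5\right) = \left(-4 + O\right) \left(-5\right) = 20 - 5 O$)
$l{\left(6 \cdot 4 + 6 \right)} J{\left(p \right)} = 2 \left(6 \cdot 4 + 6\right) \left(-3 + \left(6 \cdot 4 + 6\right)\right) \left(20 - 240\right) = 2 \left(24 + 6\right) \left(-3 + \left(24 + 6\right)\right) \left(20 - 240\right) = 2 \cdot 30 \left(-3 + 30\right) \left(-220\right) = 2 \cdot 30 \cdot 27 \left(-220\right) = 1620 \left(-220\right) = -356400$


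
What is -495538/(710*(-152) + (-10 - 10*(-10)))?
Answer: 247769/53915 ≈ 4.5956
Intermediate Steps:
-495538/(710*(-152) + (-10 - 10*(-10))) = -495538/(-107920 + (-10 + 100)) = -495538/(-107920 + 90) = -495538/(-107830) = -495538*(-1/107830) = 247769/53915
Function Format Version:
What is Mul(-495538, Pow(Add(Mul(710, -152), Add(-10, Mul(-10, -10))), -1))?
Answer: Rational(247769, 53915) ≈ 4.5956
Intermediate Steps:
Mul(-495538, Pow(Add(Mul(710, -152), Add(-10, Mul(-10, -10))), -1)) = Mul(-495538, Pow(Add(-107920, Add(-10, 100)), -1)) = Mul(-495538, Pow(Add(-107920, 90), -1)) = Mul(-495538, Pow(-107830, -1)) = Mul(-495538, Rational(-1, 107830)) = Rational(247769, 53915)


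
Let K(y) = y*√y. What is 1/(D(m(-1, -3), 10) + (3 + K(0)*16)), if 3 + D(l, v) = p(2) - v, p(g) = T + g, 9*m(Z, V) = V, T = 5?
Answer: -⅓ ≈ -0.33333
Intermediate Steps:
m(Z, V) = V/9
p(g) = 5 + g
D(l, v) = 4 - v (D(l, v) = -3 + ((5 + 2) - v) = -3 + (7 - v) = 4 - v)
K(y) = y^(3/2)
1/(D(m(-1, -3), 10) + (3 + K(0)*16)) = 1/((4 - 1*10) + (3 + 0^(3/2)*16)) = 1/((4 - 10) + (3 + 0*16)) = 1/(-6 + (3 + 0)) = 1/(-6 + 3) = 1/(-3) = -⅓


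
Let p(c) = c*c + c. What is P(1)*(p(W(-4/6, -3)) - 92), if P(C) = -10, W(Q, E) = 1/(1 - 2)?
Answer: 920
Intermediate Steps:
W(Q, E) = -1 (W(Q, E) = 1/(-1) = -1)
p(c) = c + c² (p(c) = c² + c = c + c²)
P(1)*(p(W(-4/6, -3)) - 92) = -10*(-(1 - 1) - 92) = -10*(-1*0 - 92) = -10*(0 - 92) = -10*(-92) = 920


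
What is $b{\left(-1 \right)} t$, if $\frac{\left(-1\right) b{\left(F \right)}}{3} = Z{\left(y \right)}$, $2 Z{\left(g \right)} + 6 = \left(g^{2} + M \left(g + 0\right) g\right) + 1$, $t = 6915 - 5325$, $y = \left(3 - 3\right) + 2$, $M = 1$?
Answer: $-7155$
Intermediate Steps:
$y = 2$ ($y = 0 + 2 = 2$)
$t = 1590$
$Z{\left(g \right)} = - \frac{5}{2} + g^{2}$ ($Z{\left(g \right)} = -3 + \frac{\left(g^{2} + 1 \left(g + 0\right) g\right) + 1}{2} = -3 + \frac{\left(g^{2} + 1 g g\right) + 1}{2} = -3 + \frac{\left(g^{2} + g g\right) + 1}{2} = -3 + \frac{\left(g^{2} + g^{2}\right) + 1}{2} = -3 + \frac{2 g^{2} + 1}{2} = -3 + \frac{1 + 2 g^{2}}{2} = -3 + \left(\frac{1}{2} + g^{2}\right) = - \frac{5}{2} + g^{2}$)
$b{\left(F \right)} = - \frac{9}{2}$ ($b{\left(F \right)} = - 3 \left(- \frac{5}{2} + 2^{2}\right) = - 3 \left(- \frac{5}{2} + 4\right) = \left(-3\right) \frac{3}{2} = - \frac{9}{2}$)
$b{\left(-1 \right)} t = \left(- \frac{9}{2}\right) 1590 = -7155$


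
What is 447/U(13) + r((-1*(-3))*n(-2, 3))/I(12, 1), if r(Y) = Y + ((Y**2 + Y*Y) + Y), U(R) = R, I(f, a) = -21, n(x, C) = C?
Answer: 2349/91 ≈ 25.813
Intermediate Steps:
r(Y) = 2*Y + 2*Y**2 (r(Y) = Y + ((Y**2 + Y**2) + Y) = Y + (2*Y**2 + Y) = Y + (Y + 2*Y**2) = 2*Y + 2*Y**2)
447/U(13) + r((-1*(-3))*n(-2, 3))/I(12, 1) = 447/13 + (2*(-1*(-3)*3)*(1 - 1*(-3)*3))/(-21) = 447*(1/13) + (2*(3*3)*(1 + 3*3))*(-1/21) = 447/13 + (2*9*(1 + 9))*(-1/21) = 447/13 + (2*9*10)*(-1/21) = 447/13 + 180*(-1/21) = 447/13 - 60/7 = 2349/91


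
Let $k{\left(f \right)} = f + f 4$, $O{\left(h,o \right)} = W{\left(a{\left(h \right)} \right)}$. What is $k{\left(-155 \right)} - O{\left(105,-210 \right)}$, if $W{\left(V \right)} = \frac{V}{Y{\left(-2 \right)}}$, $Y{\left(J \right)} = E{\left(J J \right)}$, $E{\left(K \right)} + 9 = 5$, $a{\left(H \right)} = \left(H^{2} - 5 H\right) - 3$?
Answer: $\frac{7397}{4} \approx 1849.3$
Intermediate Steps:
$a{\left(H \right)} = -3 + H^{2} - 5 H$
$E{\left(K \right)} = -4$ ($E{\left(K \right)} = -9 + 5 = -4$)
$Y{\left(J \right)} = -4$
$W{\left(V \right)} = - \frac{V}{4}$ ($W{\left(V \right)} = \frac{V}{-4} = V \left(- \frac{1}{4}\right) = - \frac{V}{4}$)
$O{\left(h,o \right)} = \frac{3}{4} - \frac{h^{2}}{4} + \frac{5 h}{4}$ ($O{\left(h,o \right)} = - \frac{-3 + h^{2} - 5 h}{4} = \frac{3}{4} - \frac{h^{2}}{4} + \frac{5 h}{4}$)
$k{\left(f \right)} = 5 f$ ($k{\left(f \right)} = f + 4 f = 5 f$)
$k{\left(-155 \right)} - O{\left(105,-210 \right)} = 5 \left(-155\right) - \left(\frac{3}{4} - \frac{105^{2}}{4} + \frac{5}{4} \cdot 105\right) = -775 - \left(\frac{3}{4} - \frac{11025}{4} + \frac{525}{4}\right) = -775 - - \frac{10497}{4} = -775 + \frac{10497}{4} = \frac{7397}{4}$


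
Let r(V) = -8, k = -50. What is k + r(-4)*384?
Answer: -3122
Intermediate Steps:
k + r(-4)*384 = -50 - 8*384 = -50 - 3072 = -3122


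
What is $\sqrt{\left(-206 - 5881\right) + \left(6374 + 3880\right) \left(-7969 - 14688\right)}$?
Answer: $i \sqrt{232330965} \approx 15242.0 i$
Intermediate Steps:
$\sqrt{\left(-206 - 5881\right) + \left(6374 + 3880\right) \left(-7969 - 14688\right)} = \sqrt{-6087 + 10254 \left(-22657\right)} = \sqrt{-6087 - 232324878} = \sqrt{-232330965} = i \sqrt{232330965}$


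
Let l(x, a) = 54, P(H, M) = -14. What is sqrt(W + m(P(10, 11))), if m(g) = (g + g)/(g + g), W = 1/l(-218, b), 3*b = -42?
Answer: sqrt(330)/18 ≈ 1.0092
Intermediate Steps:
b = -14 (b = (1/3)*(-42) = -14)
W = 1/54 ≈ 0.018519
m(g) = 1 (m(g) = (2*g)/((2*g)) = (2*g)*(1/(2*g)) = 1)
sqrt(W + m(P(10, 11))) = sqrt(1/54 + 1) = sqrt(55/54) = sqrt(330)/18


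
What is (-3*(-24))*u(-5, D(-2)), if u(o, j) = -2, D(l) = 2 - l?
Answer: -144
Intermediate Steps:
(-3*(-24))*u(-5, D(-2)) = -3*(-24)*(-2) = 72*(-2) = -144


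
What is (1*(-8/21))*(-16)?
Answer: 128/21 ≈ 6.0952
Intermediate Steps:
(1*(-8/21))*(-16) = -8/21*(-16) = 128/21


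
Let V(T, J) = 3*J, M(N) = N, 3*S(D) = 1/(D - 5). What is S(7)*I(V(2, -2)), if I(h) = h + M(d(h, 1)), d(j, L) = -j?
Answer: 0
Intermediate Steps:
S(D) = 1/(3*(-5 + D)) (S(D) = 1/(3*(D - 5)) = 1/(3*(-5 + D)))
I(h) = 0 (I(h) = h - h = 0)
S(7)*I(V(2, -2)) = (1/(3*(-5 + 7)))*0 = ((1/3)/2)*0 = ((1/3)*(1/2))*0 = (1/6)*0 = 0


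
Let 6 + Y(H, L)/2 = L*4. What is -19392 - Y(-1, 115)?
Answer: -20300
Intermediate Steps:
Y(H, L) = -12 + 8*L (Y(H, L) = -12 + 2*(L*4) = -12 + 2*(4*L) = -12 + 8*L)
-19392 - Y(-1, 115) = -19392 - (-12 + 8*115) = -19392 - (-12 + 920) = -19392 - 1*908 = -19392 - 908 = -20300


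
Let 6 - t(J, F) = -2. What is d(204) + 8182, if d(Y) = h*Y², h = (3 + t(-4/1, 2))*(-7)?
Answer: -3196250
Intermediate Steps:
t(J, F) = 8 (t(J, F) = 6 - 1*(-2) = 6 + 2 = 8)
h = -77 (h = (3 + 8)*(-7) = 11*(-7) = -77)
d(Y) = -77*Y²
d(204) + 8182 = -77*204² + 8182 = -77*41616 + 8182 = -3204432 + 8182 = -3196250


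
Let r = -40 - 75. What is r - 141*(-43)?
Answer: 5948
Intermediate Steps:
r = -115
r - 141*(-43) = -115 - 141*(-43) = -115 + 6063 = 5948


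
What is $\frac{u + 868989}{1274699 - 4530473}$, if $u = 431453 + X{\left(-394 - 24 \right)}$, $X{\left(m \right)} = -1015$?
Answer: $- \frac{1299427}{3255774} \approx -0.39911$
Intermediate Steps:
$u = 430438$ ($u = 431453 - 1015 = 430438$)
$\frac{u + 868989}{1274699 - 4530473} = \frac{430438 + 868989}{1274699 - 4530473} = \frac{1299427}{-3255774} = 1299427 \left(- \frac{1}{3255774}\right) = - \frac{1299427}{3255774}$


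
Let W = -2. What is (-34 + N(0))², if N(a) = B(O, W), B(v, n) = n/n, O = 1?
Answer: 1089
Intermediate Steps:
B(v, n) = 1
N(a) = 1
(-34 + N(0))² = (-34 + 1)² = (-33)² = 1089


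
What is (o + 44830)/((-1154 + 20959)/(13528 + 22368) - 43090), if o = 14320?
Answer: -424649680/309347767 ≈ -1.3727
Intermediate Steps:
(o + 44830)/((-1154 + 20959)/(13528 + 22368) - 43090) = (14320 + 44830)/((-1154 + 20959)/(13528 + 22368) - 43090) = 59150/(19805/35896 - 43090) = 59150/(-1546738835/35896) = 59150*(-35896/1546738835) = -424649680/309347767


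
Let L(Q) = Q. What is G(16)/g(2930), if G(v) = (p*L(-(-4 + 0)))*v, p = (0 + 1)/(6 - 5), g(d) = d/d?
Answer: 64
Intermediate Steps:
g(d) = 1
p = 1 (p = 1/1 = 1*1 = 1)
G(v) = 4*v (G(v) = (1*(-(-4 + 0)))*v = (1*(-1*(-4)))*v = (1*4)*v = 4*v)
G(16)/g(2930) = (4*16)/1 = 64*1 = 64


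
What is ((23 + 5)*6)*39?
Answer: 6552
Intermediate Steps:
((23 + 5)*6)*39 = (28*6)*39 = 168*39 = 6552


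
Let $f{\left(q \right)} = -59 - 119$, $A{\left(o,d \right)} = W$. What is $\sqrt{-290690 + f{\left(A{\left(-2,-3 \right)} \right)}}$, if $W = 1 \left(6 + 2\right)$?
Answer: $2 i \sqrt{72717} \approx 539.32 i$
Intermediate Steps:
$W = 8$ ($W = 1 \cdot 8 = 8$)
$A{\left(o,d \right)} = 8$
$f{\left(q \right)} = -178$
$\sqrt{-290690 + f{\left(A{\left(-2,-3 \right)} \right)}} = \sqrt{-290690 - 178} = \sqrt{-290868} = 2 i \sqrt{72717}$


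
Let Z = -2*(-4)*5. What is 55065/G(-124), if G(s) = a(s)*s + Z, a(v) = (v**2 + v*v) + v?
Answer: -18355/1265944 ≈ -0.014499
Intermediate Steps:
a(v) = v + 2*v**2 (a(v) = (v**2 + v**2) + v = 2*v**2 + v = v + 2*v**2)
Z = 40 (Z = 8*5 = 40)
G(s) = 40 + s**2*(1 + 2*s) (G(s) = (s*(1 + 2*s))*s + 40 = s**2*(1 + 2*s) + 40 = 40 + s**2*(1 + 2*s))
55065/G(-124) = 55065/(40 + (-124)**2*(1 + 2*(-124))) = 55065/(40 + 15376*(1 - 248)) = 55065/(40 + 15376*(-247)) = 55065/(40 - 3797872) = 55065/(-3797832) = 55065*(-1/3797832) = -18355/1265944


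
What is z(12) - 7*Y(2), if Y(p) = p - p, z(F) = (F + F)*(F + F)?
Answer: 576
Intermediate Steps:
z(F) = 4*F² (z(F) = (2*F)*(2*F) = 4*F²)
Y(p) = 0
z(12) - 7*Y(2) = 4*12² - 7*0 = 4*144 + 0 = 576 + 0 = 576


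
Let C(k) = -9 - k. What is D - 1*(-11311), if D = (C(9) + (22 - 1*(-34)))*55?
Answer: 13401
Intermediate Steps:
D = 2090 (D = ((-9 - 1*9) + (22 - 1*(-34)))*55 = ((-9 - 9) + (22 + 34))*55 = (-18 + 56)*55 = 38*55 = 2090)
D - 1*(-11311) = 2090 - 1*(-11311) = 2090 + 11311 = 13401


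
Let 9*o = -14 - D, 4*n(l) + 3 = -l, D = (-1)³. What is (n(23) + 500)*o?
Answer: -4277/6 ≈ -712.83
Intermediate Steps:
D = -1
n(l) = -¾ - l/4 (n(l) = -¾ + (-l)/4 = -¾ - l/4)
o = -13/9 (o = (-14 - 1*(-1))/9 = (-14 + 1)/9 = (⅑)*(-13) = -13/9 ≈ -1.4444)
(n(23) + 500)*o = ((-¾ - ¼*23) + 500)*(-13/9) = ((-¾ - 23/4) + 500)*(-13/9) = (-13/2 + 500)*(-13/9) = (987/2)*(-13/9) = -4277/6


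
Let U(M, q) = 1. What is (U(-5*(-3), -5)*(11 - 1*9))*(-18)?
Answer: -36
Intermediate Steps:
(U(-5*(-3), -5)*(11 - 1*9))*(-18) = (1*(11 - 1*9))*(-18) = (1*(11 - 9))*(-18) = (1*2)*(-18) = 2*(-18) = -36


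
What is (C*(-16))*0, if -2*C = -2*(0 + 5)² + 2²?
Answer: 0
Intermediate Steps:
C = 23 (C = -(-2*(0 + 5)² + 2²)/2 = -(-2*5² + 4)/2 = -(-2*25 + 4)/2 = -(-50 + 4)/2 = -½*(-46) = 23)
(C*(-16))*0 = (23*(-16))*0 = -368*0 = 0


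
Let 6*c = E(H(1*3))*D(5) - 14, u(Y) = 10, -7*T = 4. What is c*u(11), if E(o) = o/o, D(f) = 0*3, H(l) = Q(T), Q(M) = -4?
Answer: -70/3 ≈ -23.333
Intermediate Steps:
T = -4/7 (T = -⅐*4 = -4/7 ≈ -0.57143)
H(l) = -4
D(f) = 0
E(o) = 1
c = -7/3 (c = (1*0 - 14)/6 = (0 - 14)/6 = (⅙)*(-14) = -7/3 ≈ -2.3333)
c*u(11) = -7/3*10 = -70/3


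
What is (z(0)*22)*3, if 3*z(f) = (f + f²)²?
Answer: 0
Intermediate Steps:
z(f) = (f + f²)²/3
(z(0)*22)*3 = (((⅓)*0²*(1 + 0)²)*22)*3 = (((⅓)*0*1²)*22)*3 = (((⅓)*0*1)*22)*3 = (0*22)*3 = 0*3 = 0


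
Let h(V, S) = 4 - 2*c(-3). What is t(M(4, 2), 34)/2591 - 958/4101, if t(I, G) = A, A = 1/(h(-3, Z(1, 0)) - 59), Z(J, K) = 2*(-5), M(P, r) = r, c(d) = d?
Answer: -121630823/520658859 ≈ -0.23361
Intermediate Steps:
Z(J, K) = -10
h(V, S) = 10 (h(V, S) = 4 - 2*(-3) = 4 + 6 = 10)
A = -1/49 (A = 1/(10 - 59) = 1/(-49) = -1/49 ≈ -0.020408)
t(I, G) = -1/49
t(M(4, 2), 34)/2591 - 958/4101 = -1/49/2591 - 958/4101 = -1/49*1/2591 - 958*1/4101 = -1/126959 - 958/4101 = -121630823/520658859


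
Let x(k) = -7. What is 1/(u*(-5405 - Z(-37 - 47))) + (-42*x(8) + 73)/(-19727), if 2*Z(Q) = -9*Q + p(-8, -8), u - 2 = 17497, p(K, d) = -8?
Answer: -37113526334/1994926825167 ≈ -0.018604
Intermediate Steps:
u = 17499 (u = 2 + 17497 = 17499)
Z(Q) = -4 - 9*Q/2 (Z(Q) = (-9*Q - 8)/2 = (-8 - 9*Q)/2 = -4 - 9*Q/2)
1/(u*(-5405 - Z(-37 - 47))) + (-42*x(8) + 73)/(-19727) = 1/(17499*(-5405 - (-4 - 9*(-37 - 47)/2))) + (-42*(-7) + 73)/(-19727) = 1/(17499*(-5405 - (-4 - 9/2*(-84)))) + (294 + 73)*(-1/19727) = 1/(17499*(-5405 - (-4 + 378))) + 367*(-1/19727) = 1/(17499*(-5405 - 1*374)) - 367/19727 = 1/(17499*(-5405 - 374)) - 367/19727 = (1/17499)/(-5779) - 367/19727 = (1/17499)*(-1/5779) - 367/19727 = -1/101126721 - 367/19727 = -37113526334/1994926825167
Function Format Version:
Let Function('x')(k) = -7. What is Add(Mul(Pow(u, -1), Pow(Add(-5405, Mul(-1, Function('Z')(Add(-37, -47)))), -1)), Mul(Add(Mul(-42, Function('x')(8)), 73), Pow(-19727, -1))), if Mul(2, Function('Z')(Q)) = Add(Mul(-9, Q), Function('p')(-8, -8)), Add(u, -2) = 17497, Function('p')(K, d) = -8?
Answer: Rational(-37113526334, 1994926825167) ≈ -0.018604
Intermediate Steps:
u = 17499 (u = Add(2, 17497) = 17499)
Function('Z')(Q) = Add(-4, Mul(Rational(-9, 2), Q)) (Function('Z')(Q) = Mul(Rational(1, 2), Add(Mul(-9, Q), -8)) = Mul(Rational(1, 2), Add(-8, Mul(-9, Q))) = Add(-4, Mul(Rational(-9, 2), Q)))
Add(Mul(Pow(u, -1), Pow(Add(-5405, Mul(-1, Function('Z')(Add(-37, -47)))), -1)), Mul(Add(Mul(-42, Function('x')(8)), 73), Pow(-19727, -1))) = Add(Mul(Pow(17499, -1), Pow(Add(-5405, Mul(-1, Add(-4, Mul(Rational(-9, 2), Add(-37, -47))))), -1)), Mul(Add(Mul(-42, -7), 73), Pow(-19727, -1))) = Add(Mul(Rational(1, 17499), Pow(Add(-5405, Mul(-1, Add(-4, Mul(Rational(-9, 2), -84)))), -1)), Mul(Add(294, 73), Rational(-1, 19727))) = Add(Mul(Rational(1, 17499), Pow(Add(-5405, Mul(-1, Add(-4, 378))), -1)), Mul(367, Rational(-1, 19727))) = Add(Mul(Rational(1, 17499), Pow(Add(-5405, Mul(-1, 374)), -1)), Rational(-367, 19727)) = Add(Mul(Rational(1, 17499), Pow(Add(-5405, -374), -1)), Rational(-367, 19727)) = Add(Mul(Rational(1, 17499), Pow(-5779, -1)), Rational(-367, 19727)) = Add(Mul(Rational(1, 17499), Rational(-1, 5779)), Rational(-367, 19727)) = Add(Rational(-1, 101126721), Rational(-367, 19727)) = Rational(-37113526334, 1994926825167)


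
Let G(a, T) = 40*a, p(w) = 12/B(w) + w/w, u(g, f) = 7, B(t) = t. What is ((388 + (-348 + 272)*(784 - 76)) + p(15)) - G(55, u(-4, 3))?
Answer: -278091/5 ≈ -55618.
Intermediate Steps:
p(w) = 1 + 12/w (p(w) = 12/w + w/w = 12/w + 1 = 1 + 12/w)
((388 + (-348 + 272)*(784 - 76)) + p(15)) - G(55, u(-4, 3)) = ((388 + (-348 + 272)*(784 - 76)) + (12 + 15)/15) - 40*55 = ((388 - 76*708) + (1/15)*27) - 1*2200 = ((388 - 53808) + 9/5) - 2200 = (-53420 + 9/5) - 2200 = -267091/5 - 2200 = -278091/5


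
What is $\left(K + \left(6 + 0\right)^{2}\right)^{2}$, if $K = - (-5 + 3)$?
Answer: $1444$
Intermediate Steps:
$K = 2$ ($K = \left(-1\right) \left(-2\right) = 2$)
$\left(K + \left(6 + 0\right)^{2}\right)^{2} = \left(2 + \left(6 + 0\right)^{2}\right)^{2} = \left(2 + 6^{2}\right)^{2} = \left(2 + 36\right)^{2} = 38^{2} = 1444$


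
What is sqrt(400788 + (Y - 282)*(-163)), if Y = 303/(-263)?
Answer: sqrt(30914516733)/263 ≈ 668.54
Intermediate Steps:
Y = -303/263 (Y = 303*(-1/263) = -303/263 ≈ -1.1521)
sqrt(400788 + (Y - 282)*(-163)) = sqrt(400788 + (-303/263 - 282)*(-163)) = sqrt(400788 - 74469/263*(-163)) = sqrt(400788 + 12138447/263) = sqrt(117545691/263) = sqrt(30914516733)/263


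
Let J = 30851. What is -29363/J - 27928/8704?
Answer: -139647785/33565888 ≈ -4.1604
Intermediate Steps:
-29363/J - 27928/8704 = -29363/30851 - 27928/8704 = -29363*1/30851 - 27928*1/8704 = -29363/30851 - 3491/1088 = -139647785/33565888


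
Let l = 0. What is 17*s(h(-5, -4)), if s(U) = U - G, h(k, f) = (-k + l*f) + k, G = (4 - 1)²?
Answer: -153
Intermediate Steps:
G = 9 (G = 3² = 9)
h(k, f) = 0 (h(k, f) = (-k + 0*f) + k = (-k + 0) + k = -k + k = 0)
s(U) = -9 + U (s(U) = U - 1*9 = U - 9 = -9 + U)
17*s(h(-5, -4)) = 17*(-9 + 0) = 17*(-9) = -153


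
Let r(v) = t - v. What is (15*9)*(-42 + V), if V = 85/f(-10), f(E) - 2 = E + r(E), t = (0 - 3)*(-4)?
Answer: -67905/14 ≈ -4850.4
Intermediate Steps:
t = 12 (t = -3*(-4) = 12)
r(v) = 12 - v
f(E) = 14 (f(E) = 2 + (E + (12 - E)) = 2 + 12 = 14)
V = 85/14 ≈ 6.0714
(15*9)*(-42 + V) = (15*9)*(-42 + 85/14) = 135*(-503/14) = -67905/14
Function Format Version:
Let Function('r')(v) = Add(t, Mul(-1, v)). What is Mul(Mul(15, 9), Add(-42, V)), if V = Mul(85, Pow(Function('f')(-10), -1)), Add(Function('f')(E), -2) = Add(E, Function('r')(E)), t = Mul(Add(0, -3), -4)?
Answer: Rational(-67905, 14) ≈ -4850.4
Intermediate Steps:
t = 12 (t = Mul(-3, -4) = 12)
Function('r')(v) = Add(12, Mul(-1, v))
Function('f')(E) = 14 (Function('f')(E) = Add(2, Add(E, Add(12, Mul(-1, E)))) = Add(2, 12) = 14)
V = Rational(85, 14) (V = Mul(85, Pow(14, -1)) = Mul(85, Rational(1, 14)) = Rational(85, 14) ≈ 6.0714)
Mul(Mul(15, 9), Add(-42, V)) = Mul(Mul(15, 9), Add(-42, Rational(85, 14))) = Mul(135, Rational(-503, 14)) = Rational(-67905, 14)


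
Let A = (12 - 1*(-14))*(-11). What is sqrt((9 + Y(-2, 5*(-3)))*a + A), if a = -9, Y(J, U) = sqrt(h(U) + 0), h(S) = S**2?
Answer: I*sqrt(502) ≈ 22.405*I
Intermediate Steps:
Y(J, U) = sqrt(U**2) (Y(J, U) = sqrt(U**2 + 0) = sqrt(U**2))
A = -286 (A = (12 + 14)*(-11) = 26*(-11) = -286)
sqrt((9 + Y(-2, 5*(-3)))*a + A) = sqrt((9 + sqrt((5*(-3))**2))*(-9) - 286) = sqrt((9 + sqrt((-15)**2))*(-9) - 286) = sqrt((9 + sqrt(225))*(-9) - 286) = sqrt((9 + 15)*(-9) - 286) = sqrt(24*(-9) - 286) = sqrt(-216 - 286) = sqrt(-502) = I*sqrt(502)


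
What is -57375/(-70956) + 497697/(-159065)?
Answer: -969934591/418022820 ≈ -2.3203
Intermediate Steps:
-57375/(-70956) + 497697/(-159065) = -57375*(-1/70956) + 497697*(-1/159065) = 2125/2628 - 497697/159065 = -969934591/418022820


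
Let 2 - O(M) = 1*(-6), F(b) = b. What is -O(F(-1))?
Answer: -8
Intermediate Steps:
O(M) = 8 (O(M) = 2 - (-6) = 2 - 1*(-6) = 2 + 6 = 8)
-O(F(-1)) = -1*8 = -8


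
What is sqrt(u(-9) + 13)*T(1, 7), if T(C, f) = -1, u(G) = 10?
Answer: -sqrt(23) ≈ -4.7958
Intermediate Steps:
sqrt(u(-9) + 13)*T(1, 7) = sqrt(10 + 13)*(-1) = sqrt(23)*(-1) = -sqrt(23)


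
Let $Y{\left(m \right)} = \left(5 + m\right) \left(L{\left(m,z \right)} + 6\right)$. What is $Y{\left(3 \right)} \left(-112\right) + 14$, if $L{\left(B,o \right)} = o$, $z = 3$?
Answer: $-8050$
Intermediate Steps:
$Y{\left(m \right)} = 45 + 9 m$ ($Y{\left(m \right)} = \left(5 + m\right) \left(3 + 6\right) = \left(5 + m\right) 9 = 45 + 9 m$)
$Y{\left(3 \right)} \left(-112\right) + 14 = \left(45 + 9 \cdot 3\right) \left(-112\right) + 14 = \left(45 + 27\right) \left(-112\right) + 14 = 72 \left(-112\right) + 14 = -8064 + 14 = -8050$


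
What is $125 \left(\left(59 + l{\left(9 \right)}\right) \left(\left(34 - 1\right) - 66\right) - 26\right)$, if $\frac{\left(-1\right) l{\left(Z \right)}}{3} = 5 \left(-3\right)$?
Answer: $-432250$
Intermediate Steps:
$l{\left(Z \right)} = 45$ ($l{\left(Z \right)} = - 3 \cdot 5 \left(-3\right) = \left(-3\right) \left(-15\right) = 45$)
$125 \left(\left(59 + l{\left(9 \right)}\right) \left(\left(34 - 1\right) - 66\right) - 26\right) = 125 \left(\left(59 + 45\right) \left(\left(34 - 1\right) - 66\right) - 26\right) = 125 \left(104 \left(\left(34 - 1\right) - 66\right) - 26\right) = 125 \left(104 \left(33 - 66\right) - 26\right) = 125 \left(104 \left(-33\right) - 26\right) = 125 \left(-3432 - 26\right) = 125 \left(-3458\right) = -432250$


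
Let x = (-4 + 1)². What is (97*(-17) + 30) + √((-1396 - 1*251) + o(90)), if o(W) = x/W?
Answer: -1619 + I*√164690/10 ≈ -1619.0 + 40.582*I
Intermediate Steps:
x = 9 (x = (-3)² = 9)
o(W) = 9/W
(97*(-17) + 30) + √((-1396 - 1*251) + o(90)) = (97*(-17) + 30) + √((-1396 - 1*251) + 9/90) = (-1649 + 30) + √((-1396 - 251) + 9*(1/90)) = -1619 + √(-1647 + ⅒) = -1619 + √(-16469/10) = -1619 + I*√164690/10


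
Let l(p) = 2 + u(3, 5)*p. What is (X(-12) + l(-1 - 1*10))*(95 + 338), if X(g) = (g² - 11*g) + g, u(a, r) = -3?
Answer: 129467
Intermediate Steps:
X(g) = g² - 10*g
l(p) = 2 - 3*p
(X(-12) + l(-1 - 1*10))*(95 + 338) = (-12*(-10 - 12) + (2 - 3*(-1 - 1*10)))*(95 + 338) = (-12*(-22) + (2 - 3*(-1 - 10)))*433 = (264 + (2 - 3*(-11)))*433 = (264 + (2 + 33))*433 = (264 + 35)*433 = 299*433 = 129467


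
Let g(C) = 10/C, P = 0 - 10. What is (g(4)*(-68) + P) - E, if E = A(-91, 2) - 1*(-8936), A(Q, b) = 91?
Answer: -9207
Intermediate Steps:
P = -10
E = 9027 (E = 91 - 1*(-8936) = 91 + 8936 = 9027)
(g(4)*(-68) + P) - E = ((10/4)*(-68) - 10) - 1*9027 = ((10*(1/4))*(-68) - 10) - 9027 = ((5/2)*(-68) - 10) - 9027 = (-170 - 10) - 9027 = -180 - 9027 = -9207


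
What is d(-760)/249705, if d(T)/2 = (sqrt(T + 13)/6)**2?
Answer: -83/499410 ≈ -0.00016620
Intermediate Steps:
d(T) = 13/18 + T/18 (d(T) = 2*(sqrt(T + 13)/6)**2 = 2*(sqrt(13 + T)*(1/6))**2 = 2*(sqrt(13 + T)/6)**2 = 2*(13/36 + T/36) = 13/18 + T/18)
d(-760)/249705 = (13/18 + (1/18)*(-760))/249705 = (13/18 - 380/9)*(1/249705) = -83/2*1/249705 = -83/499410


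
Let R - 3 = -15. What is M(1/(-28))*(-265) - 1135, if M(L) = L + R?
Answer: 57525/28 ≈ 2054.5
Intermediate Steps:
R = -12 (R = 3 - 15 = -12)
M(L) = -12 + L (M(L) = L - 12 = -12 + L)
M(1/(-28))*(-265) - 1135 = (-12 + 1/(-28))*(-265) - 1135 = (-12 - 1/28)*(-265) - 1135 = -337/28*(-265) - 1135 = 89305/28 - 1135 = 57525/28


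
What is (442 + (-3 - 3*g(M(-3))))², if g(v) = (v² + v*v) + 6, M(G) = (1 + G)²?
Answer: 105625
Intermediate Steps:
g(v) = 6 + 2*v² (g(v) = (v² + v²) + 6 = 2*v² + 6 = 6 + 2*v²)
(442 + (-3 - 3*g(M(-3))))² = (442 + (-3 - 3*(6 + 2*((1 - 3)²)²)))² = (442 + (-3 - 3*(6 + 2*((-2)²)²)))² = (442 + (-3 - 3*(6 + 2*4²)))² = (442 + (-3 - 3*(6 + 2*16)))² = (442 + (-3 - 3*(6 + 32)))² = (442 + (-3 - 3*38))² = (442 + (-3 - 114))² = (442 - 117)² = 325² = 105625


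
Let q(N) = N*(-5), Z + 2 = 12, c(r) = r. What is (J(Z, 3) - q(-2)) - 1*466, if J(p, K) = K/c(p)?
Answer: -4757/10 ≈ -475.70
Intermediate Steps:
Z = 10 (Z = -2 + 12 = 10)
q(N) = -5*N
J(p, K) = K/p
(J(Z, 3) - q(-2)) - 1*466 = (3/10 - (-5)*(-2)) - 1*466 = (3*(⅒) - 1*10) - 466 = (3/10 - 10) - 466 = -97/10 - 466 = -4757/10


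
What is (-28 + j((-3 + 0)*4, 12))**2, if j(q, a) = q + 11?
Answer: 841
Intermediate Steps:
j(q, a) = 11 + q
(-28 + j((-3 + 0)*4, 12))**2 = (-28 + (11 + (-3 + 0)*4))**2 = (-28 + (11 - 3*4))**2 = (-28 + (11 - 12))**2 = (-28 - 1)**2 = (-29)**2 = 841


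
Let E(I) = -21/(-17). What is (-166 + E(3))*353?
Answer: -988753/17 ≈ -58162.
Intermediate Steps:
E(I) = 21/17 (E(I) = -21*(-1/17) = 21/17)
(-166 + E(3))*353 = (-166 + 21/17)*353 = -2801/17*353 = -988753/17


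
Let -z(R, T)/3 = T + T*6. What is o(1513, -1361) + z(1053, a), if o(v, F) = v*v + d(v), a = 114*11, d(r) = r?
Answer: 2264348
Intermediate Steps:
a = 1254
o(v, F) = v + v² (o(v, F) = v*v + v = v² + v = v + v²)
z(R, T) = -21*T (z(R, T) = -3*(T + T*6) = -3*(T + 6*T) = -21*T)
o(1513, -1361) + z(1053, a) = 1513*(1 + 1513) - 21*1254 = 1513*1514 - 26334 = 2290682 - 26334 = 2264348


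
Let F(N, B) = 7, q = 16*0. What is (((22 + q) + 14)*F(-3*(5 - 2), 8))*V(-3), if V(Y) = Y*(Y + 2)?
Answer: 756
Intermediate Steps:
q = 0
V(Y) = Y*(2 + Y)
(((22 + q) + 14)*F(-3*(5 - 2), 8))*V(-3) = (((22 + 0) + 14)*7)*(-3*(2 - 3)) = ((22 + 14)*7)*(-3*(-1)) = (36*7)*3 = 252*3 = 756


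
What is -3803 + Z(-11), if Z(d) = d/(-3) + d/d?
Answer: -11395/3 ≈ -3798.3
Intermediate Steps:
Z(d) = 1 - d/3 (Z(d) = d*(-⅓) + 1 = -d/3 + 1 = 1 - d/3)
-3803 + Z(-11) = -3803 + (1 - ⅓*(-11)) = -3803 + (1 + 11/3) = -3803 + 14/3 = -11395/3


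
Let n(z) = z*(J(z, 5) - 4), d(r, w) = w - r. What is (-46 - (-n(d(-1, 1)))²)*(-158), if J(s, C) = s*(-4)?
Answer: 98276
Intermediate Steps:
J(s, C) = -4*s
n(z) = z*(-4 - 4*z) (n(z) = z*(-4*z - 4) = z*(-4 - 4*z))
(-46 - (-n(d(-1, 1)))²)*(-158) = (-46 - (-(-4)*(1 - 1*(-1))*(1 + (1 - 1*(-1))))²)*(-158) = (-46 - (-(-4)*(1 + 1)*(1 + (1 + 1)))²)*(-158) = (-46 - (-(-4)*2*(1 + 2))²)*(-158) = (-46 - (-(-4)*2*3)²)*(-158) = (-46 - (-1*(-24))²)*(-158) = (-46 - 1*24²)*(-158) = (-46 - 1*576)*(-158) = (-46 - 576)*(-158) = -622*(-158) = 98276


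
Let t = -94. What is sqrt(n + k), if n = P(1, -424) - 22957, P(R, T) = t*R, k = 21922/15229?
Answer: I*sqrt(568148617)/157 ≈ 151.82*I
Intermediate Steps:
k = 226/157 (k = 21922*(1/15229) = 226/157 ≈ 1.4395)
P(R, T) = -94*R
n = -23051 (n = -94*1 - 22957 = -94 - 22957 = -23051)
sqrt(n + k) = sqrt(-23051 + 226/157) = sqrt(-3618781/157) = I*sqrt(568148617)/157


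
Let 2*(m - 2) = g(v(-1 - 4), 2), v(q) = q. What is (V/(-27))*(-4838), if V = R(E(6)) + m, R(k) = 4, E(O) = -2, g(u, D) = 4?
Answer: 38704/27 ≈ 1433.5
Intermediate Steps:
m = 4 (m = 2 + (1/2)*4 = 2 + 2 = 4)
V = 8 (V = 4 + 4 = 8)
(V/(-27))*(-4838) = (8/(-27))*(-4838) = (8*(-1/27))*(-4838) = -8/27*(-4838) = 38704/27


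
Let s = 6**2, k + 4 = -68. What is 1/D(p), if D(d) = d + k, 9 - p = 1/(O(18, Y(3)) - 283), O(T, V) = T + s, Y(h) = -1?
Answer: -229/14426 ≈ -0.015874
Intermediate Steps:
k = -72 (k = -4 - 68 = -72)
s = 36
O(T, V) = 36 + T (O(T, V) = T + 36 = 36 + T)
p = 2062/229 (p = 9 - 1/((36 + 18) - 283) = 9 - 1/(54 - 283) = 9 - 1/(-229) = 9 - 1*(-1/229) = 9 + 1/229 = 2062/229 ≈ 9.0044)
D(d) = -72 + d (D(d) = d - 72 = -72 + d)
1/D(p) = 1/(-72 + 2062/229) = 1/(-14426/229) = -229/14426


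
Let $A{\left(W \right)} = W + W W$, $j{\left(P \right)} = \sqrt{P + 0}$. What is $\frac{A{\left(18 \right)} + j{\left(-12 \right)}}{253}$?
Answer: $\frac{342}{253} + \frac{2 i \sqrt{3}}{253} \approx 1.3518 + 0.013692 i$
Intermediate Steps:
$j{\left(P \right)} = \sqrt{P}$
$A{\left(W \right)} = W + W^{2}$
$\frac{A{\left(18 \right)} + j{\left(-12 \right)}}{253} = \frac{18 \left(1 + 18\right) + \sqrt{-12}}{253} = \left(18 \cdot 19 + 2 i \sqrt{3}\right) \frac{1}{253} = \left(342 + 2 i \sqrt{3}\right) \frac{1}{253} = \frac{342}{253} + \frac{2 i \sqrt{3}}{253}$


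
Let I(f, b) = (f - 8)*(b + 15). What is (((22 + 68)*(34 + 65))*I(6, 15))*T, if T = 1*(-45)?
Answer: 24057000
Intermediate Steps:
I(f, b) = (-8 + f)*(15 + b)
T = -45
(((22 + 68)*(34 + 65))*I(6, 15))*T = (((22 + 68)*(34 + 65))*(-120 - 8*15 + 15*6 + 15*6))*(-45) = ((90*99)*(-120 - 120 + 90 + 90))*(-45) = (8910*(-60))*(-45) = -534600*(-45) = 24057000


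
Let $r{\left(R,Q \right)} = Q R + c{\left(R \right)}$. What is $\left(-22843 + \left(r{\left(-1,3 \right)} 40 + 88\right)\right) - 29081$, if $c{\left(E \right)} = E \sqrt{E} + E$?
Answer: $-51996 - 40 i \approx -51996.0 - 40.0 i$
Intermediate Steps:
$c{\left(E \right)} = E + E^{\frac{3}{2}}$ ($c{\left(E \right)} = E^{\frac{3}{2}} + E = E + E^{\frac{3}{2}}$)
$r{\left(R,Q \right)} = R + R^{\frac{3}{2}} + Q R$ ($r{\left(R,Q \right)} = Q R + \left(R + R^{\frac{3}{2}}\right) = R + R^{\frac{3}{2}} + Q R$)
$\left(-22843 + \left(r{\left(-1,3 \right)} 40 + 88\right)\right) - 29081 = \left(-22843 + \left(\left(-1 + \left(-1\right)^{\frac{3}{2}} + 3 \left(-1\right)\right) 40 + 88\right)\right) - 29081 = \left(-22843 + \left(\left(-1 - i - 3\right) 40 + 88\right)\right) - 29081 = \left(-22843 + \left(\left(-4 - i\right) 40 + 88\right)\right) - 29081 = \left(-22843 + \left(\left(-160 - 40 i\right) + 88\right)\right) - 29081 = \left(-22843 - \left(72 + 40 i\right)\right) - 29081 = \left(-22915 - 40 i\right) - 29081 = -51996 - 40 i$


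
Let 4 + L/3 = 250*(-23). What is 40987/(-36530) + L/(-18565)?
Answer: -26068559/135635890 ≈ -0.19220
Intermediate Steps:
L = -17262 (L = -12 + 3*(250*(-23)) = -12 + 3*(-5750) = -12 - 17250 = -17262)
40987/(-36530) + L/(-18565) = 40987/(-36530) - 17262/(-18565) = 40987*(-1/36530) - 17262*(-1/18565) = -40987/36530 + 17262/18565 = -26068559/135635890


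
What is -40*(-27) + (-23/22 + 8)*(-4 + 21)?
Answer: 26361/22 ≈ 1198.2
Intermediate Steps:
-40*(-27) + (-23/22 + 8)*(-4 + 21) = 1080 + (-23*1/22 + 8)*17 = 1080 + (-23/22 + 8)*17 = 1080 + (153/22)*17 = 1080 + 2601/22 = 26361/22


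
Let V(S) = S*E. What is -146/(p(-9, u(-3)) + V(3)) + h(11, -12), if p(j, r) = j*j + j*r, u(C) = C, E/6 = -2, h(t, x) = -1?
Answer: -109/36 ≈ -3.0278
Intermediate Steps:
E = -12 (E = 6*(-2) = -12)
p(j, r) = j² + j*r
V(S) = -12*S (V(S) = S*(-12) = -12*S)
-146/(p(-9, u(-3)) + V(3)) + h(11, -12) = -146/(-9*(-9 - 3) - 12*3) - 1 = -146/(-9*(-12) - 36) - 1 = -146/(108 - 36) - 1 = -146/72 - 1 = -146*1/72 - 1 = -73/36 - 1 = -109/36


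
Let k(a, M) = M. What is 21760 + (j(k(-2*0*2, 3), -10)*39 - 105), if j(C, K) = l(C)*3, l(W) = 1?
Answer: 21772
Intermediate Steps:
j(C, K) = 3 (j(C, K) = 1*3 = 3)
21760 + (j(k(-2*0*2, 3), -10)*39 - 105) = 21760 + (3*39 - 105) = 21760 + (117 - 105) = 21760 + 12 = 21772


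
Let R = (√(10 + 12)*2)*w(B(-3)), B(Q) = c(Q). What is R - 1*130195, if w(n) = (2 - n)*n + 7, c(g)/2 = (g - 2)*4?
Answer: -130195 - 3346*√22 ≈ -1.4589e+5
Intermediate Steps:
c(g) = -16 + 8*g (c(g) = 2*((g - 2)*4) = 2*((-2 + g)*4) = 2*(-8 + 4*g) = -16 + 8*g)
B(Q) = -16 + 8*Q
w(n) = 7 + n*(2 - n) (w(n) = n*(2 - n) + 7 = 7 + n*(2 - n))
R = -3346*√22 (R = (√(10 + 12)*2)*(7 - (-16 + 8*(-3))² + 2*(-16 + 8*(-3))) = (√22*2)*(7 - (-16 - 24)² + 2*(-16 - 24)) = (2*√22)*(7 - 1*(-40)² + 2*(-40)) = (2*√22)*(7 - 1*1600 - 80) = (2*√22)*(7 - 1600 - 80) = (2*√22)*(-1673) = -3346*√22 ≈ -15694.)
R - 1*130195 = -3346*√22 - 1*130195 = -3346*√22 - 130195 = -130195 - 3346*√22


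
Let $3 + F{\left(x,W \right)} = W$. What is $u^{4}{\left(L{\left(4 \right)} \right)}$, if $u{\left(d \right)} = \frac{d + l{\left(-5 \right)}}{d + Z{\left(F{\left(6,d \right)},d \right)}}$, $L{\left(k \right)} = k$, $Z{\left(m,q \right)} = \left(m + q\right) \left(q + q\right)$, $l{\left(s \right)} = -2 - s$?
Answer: $\frac{2401}{3748096} \approx 0.00064059$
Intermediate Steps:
$F{\left(x,W \right)} = -3 + W$
$Z{\left(m,q \right)} = 2 q \left(m + q\right)$ ($Z{\left(m,q \right)} = \left(m + q\right) 2 q = 2 q \left(m + q\right)$)
$u{\left(d \right)} = \frac{3 + d}{d + 2 d \left(-3 + 2 d\right)}$ ($u{\left(d \right)} = \frac{d - -3}{d + 2 d \left(\left(-3 + d\right) + d\right)} = \frac{d + \left(-2 + 5\right)}{d + 2 d \left(-3 + 2 d\right)} = \frac{d + 3}{d + 2 d \left(-3 + 2 d\right)} = \frac{3 + d}{d + 2 d \left(-3 + 2 d\right)}$)
$u^{4}{\left(L{\left(4 \right)} \right)} = \left(\frac{3 + 4}{4 \left(-5 + 4 \cdot 4\right)}\right)^{4} = \left(\frac{1}{4} \frac{1}{-5 + 16} \cdot 7\right)^{4} = \left(\frac{1}{4} \cdot \frac{1}{11} \cdot 7\right)^{4} = \left(\frac{7}{44}\right)^{4} = \frac{2401}{3748096}$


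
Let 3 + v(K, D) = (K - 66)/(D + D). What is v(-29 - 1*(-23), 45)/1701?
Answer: -19/8505 ≈ -0.0022340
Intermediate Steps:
v(K, D) = -3 + (-66 + K)/(2*D) (v(K, D) = -3 + (K - 66)/(D + D) = -3 + (-66 + K)/((2*D)) = -3 + (-66 + K)*(1/(2*D)) = -3 + (-66 + K)/(2*D))
v(-29 - 1*(-23), 45)/1701 = ((1/2)*(-66 + (-29 - 1*(-23)) - 6*45)/45)/1701 = ((1/2)*(1/45)*(-66 + (-29 + 23) - 270))*(1/1701) = ((1/2)*(1/45)*(-66 - 6 - 270))*(1/1701) = ((1/2)*(1/45)*(-342))*(1/1701) = -19/5*1/1701 = -19/8505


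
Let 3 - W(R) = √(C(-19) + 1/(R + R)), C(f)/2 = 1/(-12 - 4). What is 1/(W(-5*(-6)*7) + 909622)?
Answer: 764085000/695030818125103 + 2*I*√21630/695030818125103 ≈ 1.0994e-6 + 4.2321e-13*I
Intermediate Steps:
C(f) = -⅛ (C(f) = 2/(-12 - 4) = 2/(-16) = 2*(-1/16) = -⅛)
W(R) = 3 - √(-⅛ + 1/(2*R)) (W(R) = 3 - √(-⅛ + 1/(R + R)) = 3 - √(-⅛ + 1/(2*R)))
1/(W(-5*(-6)*7) + 909622) = 1/((3 - √2*√(-(-4 - 5*(-6)*7)/(-5*(-6)*7))/4) + 909622) = 1/((3 - √2*√(-(-4 + 30*7)/(30*7))/4) + 909622) = 1/((3 - √2*√(-1*(-4 + 210)/210)/4) + 909622) = 1/((3 - √2*√(-1*1/210*206)/4) + 909622) = 1/((3 - √2*√(-103/105)/4) + 909622) = 1/((3 - √2*I*√10815/105/4) + 909622) = 1/((3 - I*√21630/420) + 909622) = 1/(909625 - I*√21630/420)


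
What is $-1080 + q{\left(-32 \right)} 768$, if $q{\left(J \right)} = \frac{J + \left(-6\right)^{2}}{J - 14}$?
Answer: $- \frac{26376}{23} \approx -1146.8$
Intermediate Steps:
$q{\left(J \right)} = \frac{36 + J}{-14 + J}$ ($q{\left(J \right)} = \frac{J + 36}{-14 + J} = \frac{36 + J}{-14 + J}$)
$-1080 + q{\left(-32 \right)} 768 = -1080 + \frac{36 - 32}{-14 - 32} \cdot 768 = -1080 + \frac{1}{-46} \cdot 4 \cdot 768 = -1080 + \left(- \frac{1}{46}\right) 4 \cdot 768 = -1080 - \frac{1536}{23} = - \frac{26376}{23}$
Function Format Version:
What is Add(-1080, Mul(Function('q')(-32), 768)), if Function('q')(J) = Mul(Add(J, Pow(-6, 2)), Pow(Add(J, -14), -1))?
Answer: Rational(-26376, 23) ≈ -1146.8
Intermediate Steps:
Function('q')(J) = Mul(Pow(Add(-14, J), -1), Add(36, J)) (Function('q')(J) = Mul(Add(J, 36), Pow(Add(-14, J), -1)) = Mul(Add(36, J), Pow(Add(-14, J), -1)) = Mul(Pow(Add(-14, J), -1), Add(36, J)))
Add(-1080, Mul(Function('q')(-32), 768)) = Add(-1080, Mul(Mul(Pow(Add(-14, -32), -1), Add(36, -32)), 768)) = Add(-1080, Mul(Mul(Pow(-46, -1), 4), 768)) = Add(-1080, Mul(Mul(Rational(-1, 46), 4), 768)) = Add(-1080, Mul(Rational(-2, 23), 768)) = Add(-1080, Rational(-1536, 23)) = Rational(-26376, 23)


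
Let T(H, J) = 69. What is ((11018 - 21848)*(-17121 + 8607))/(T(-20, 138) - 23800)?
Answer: -4852980/1249 ≈ -3885.5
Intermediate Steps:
((11018 - 21848)*(-17121 + 8607))/(T(-20, 138) - 23800) = ((11018 - 21848)*(-17121 + 8607))/(69 - 23800) = -10830*(-8514)/(-23731) = 92206620*(-1/23731) = -4852980/1249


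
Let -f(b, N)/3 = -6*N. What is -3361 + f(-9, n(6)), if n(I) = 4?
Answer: -3289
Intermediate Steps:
f(b, N) = 18*N (f(b, N) = -(-18)*N = 18*N)
-3361 + f(-9, n(6)) = -3361 + 18*4 = -3361 + 72 = -3289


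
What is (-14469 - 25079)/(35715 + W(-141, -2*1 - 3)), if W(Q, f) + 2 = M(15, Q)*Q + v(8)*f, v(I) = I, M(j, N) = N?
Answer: -19774/27777 ≈ -0.71188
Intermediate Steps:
W(Q, f) = -2 + Q² + 8*f (W(Q, f) = -2 + (Q*Q + 8*f) = -2 + (Q² + 8*f) = -2 + Q² + 8*f)
(-14469 - 25079)/(35715 + W(-141, -2*1 - 3)) = (-14469 - 25079)/(35715 + (-2 + (-141)² + 8*(-2*1 - 3))) = -39548/(35715 + (-2 + 19881 + 8*(-2 - 3))) = -39548/(35715 + (-2 + 19881 + 8*(-5))) = -39548/(35715 + (-2 + 19881 - 40)) = -39548/(35715 + 19839) = -39548/55554 = -39548*1/55554 = -19774/27777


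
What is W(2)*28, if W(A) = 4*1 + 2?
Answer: 168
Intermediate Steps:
W(A) = 6 (W(A) = 4 + 2 = 6)
W(2)*28 = 6*28 = 168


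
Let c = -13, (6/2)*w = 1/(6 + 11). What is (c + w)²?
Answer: 438244/2601 ≈ 168.49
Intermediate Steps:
w = 1/51 (w = 1/(3*(6 + 11)) = (⅓)/17 = (⅓)*(1/17) = 1/51 ≈ 0.019608)
(c + w)² = (-13 + 1/51)² = (-662/51)² = 438244/2601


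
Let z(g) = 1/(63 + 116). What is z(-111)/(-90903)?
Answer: -1/16271637 ≈ -6.1457e-8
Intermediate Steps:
z(g) = 1/179
z(-111)/(-90903) = (1/179)/(-90903) = (1/179)*(-1/90903) = -1/16271637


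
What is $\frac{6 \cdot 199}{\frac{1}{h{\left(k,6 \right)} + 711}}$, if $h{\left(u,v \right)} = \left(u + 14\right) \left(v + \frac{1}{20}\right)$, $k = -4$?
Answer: $921171$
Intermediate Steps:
$h{\left(u,v \right)} = \left(14 + u\right) \left(\frac{1}{20} + v\right)$ ($h{\left(u,v \right)} = \left(14 + u\right) \left(v + \frac{1}{20}\right) = \left(14 + u\right) \left(\frac{1}{20} + v\right)$)
$\frac{6 \cdot 199}{\frac{1}{h{\left(k,6 \right)} + 711}} = \frac{6 \cdot 199}{\frac{1}{\left(\frac{7}{10} + 14 \cdot 6 + \frac{1}{20} \left(-4\right) - 24\right) + 711}} = \frac{1194}{\frac{1}{\left(\frac{7}{10} + 84 - \frac{1}{5} - 24\right) + 711}} = \frac{1194}{\frac{1}{\frac{121}{2} + 711}} = \frac{1194}{\frac{1}{\frac{1543}{2}}} = \frac{1194}{\frac{2}{1543}} = 1194 \cdot \frac{1543}{2} = 921171$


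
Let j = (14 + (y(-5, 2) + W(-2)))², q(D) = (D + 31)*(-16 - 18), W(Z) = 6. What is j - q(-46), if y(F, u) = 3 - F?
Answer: 274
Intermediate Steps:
q(D) = -1054 - 34*D (q(D) = (31 + D)*(-34) = -1054 - 34*D)
j = 784 (j = (14 + ((3 - 1*(-5)) + 6))² = (14 + ((3 + 5) + 6))² = (14 + (8 + 6))² = (14 + 14)² = 28² = 784)
j - q(-46) = 784 - (-1054 - 34*(-46)) = 784 - (-1054 + 1564) = 784 - 1*510 = 784 - 510 = 274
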